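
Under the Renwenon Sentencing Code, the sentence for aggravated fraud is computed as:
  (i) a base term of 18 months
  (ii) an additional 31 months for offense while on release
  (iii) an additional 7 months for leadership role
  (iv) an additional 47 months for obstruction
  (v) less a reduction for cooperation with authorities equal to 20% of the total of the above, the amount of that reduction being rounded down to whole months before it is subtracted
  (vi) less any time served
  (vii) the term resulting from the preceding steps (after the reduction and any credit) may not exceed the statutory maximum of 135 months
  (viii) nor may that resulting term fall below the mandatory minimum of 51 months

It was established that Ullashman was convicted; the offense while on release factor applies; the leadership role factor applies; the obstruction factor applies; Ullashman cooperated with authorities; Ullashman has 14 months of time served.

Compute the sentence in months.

Offense while on release enhancement: +31 months
Leadership role enhancement: +7 months
Obstruction enhancement: +47 months
Adjusted term: 18 months + 31 months + 7 months + 47 months = 103 months
Cooperation with authorities reduction: 20% of 103 months = 20 months (rounded down)
After reduction: 103 − 20 = 83 months
Less time served: 83 months − 14 months = 69 months
Cap at 135 months: 69 months is within the cap, no reduction.
Minimum 51 months: 69 months meets the minimum, no increase.

69 months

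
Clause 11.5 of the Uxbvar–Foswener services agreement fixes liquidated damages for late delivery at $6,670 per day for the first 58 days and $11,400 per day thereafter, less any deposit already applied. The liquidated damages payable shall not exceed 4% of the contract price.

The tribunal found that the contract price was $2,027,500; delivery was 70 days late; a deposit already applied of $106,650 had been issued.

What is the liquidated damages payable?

First 58 days: 58 × $6,670 = $386,860
Remaining days: (70 − 58) × $11,400 = $136,800
Accrued per-day damages: $386,860 + $136,800 = $523,660
Less deposit already applied: $523,660 − $106,650 = $417,010
Cap: 4% of $2,027,500 = $81,100
Cap at $81,100: $417,010 exceeds the cap → $81,100

$81,100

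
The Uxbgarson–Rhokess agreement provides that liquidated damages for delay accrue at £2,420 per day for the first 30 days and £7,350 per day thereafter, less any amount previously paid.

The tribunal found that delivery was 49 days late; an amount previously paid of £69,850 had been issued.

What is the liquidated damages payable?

£142,400

First 30 days: 30 × £2,420 = £72,600
Remaining days: (49 − 30) × £7,350 = £139,650
Accrued per-day damages: £72,600 + £139,650 = £212,250
Less amount previously paid: £212,250 − £69,850 = £142,400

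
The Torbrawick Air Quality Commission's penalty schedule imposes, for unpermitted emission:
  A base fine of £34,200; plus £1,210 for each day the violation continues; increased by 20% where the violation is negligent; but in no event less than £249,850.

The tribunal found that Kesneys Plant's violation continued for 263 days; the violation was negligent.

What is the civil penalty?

£422,916

Per-day component: 263 × £1,210 = £318,230
Base plus per-day: £34,200 + £318,230 = £352,430
Enhancement: 20% of £352,430 = £70,486
Enhanced fine: £352,430 + £70,486 = £422,916
Minimum £249,850: £422,916 meets the minimum, no increase.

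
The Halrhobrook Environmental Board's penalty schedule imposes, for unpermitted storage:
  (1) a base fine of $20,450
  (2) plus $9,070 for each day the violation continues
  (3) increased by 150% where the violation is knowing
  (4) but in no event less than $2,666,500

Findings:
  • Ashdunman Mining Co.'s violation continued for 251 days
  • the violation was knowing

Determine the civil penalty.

$5,742,550

Per-day component: 251 × $9,070 = $2,276,570
Base plus per-day: $20,450 + $2,276,570 = $2,297,020
Enhancement: 150% of $2,297,020 = $3,445,530
Enhanced fine: $2,297,020 + $3,445,530 = $5,742,550
Minimum $2,666,500: $5,742,550 meets the minimum, no increase.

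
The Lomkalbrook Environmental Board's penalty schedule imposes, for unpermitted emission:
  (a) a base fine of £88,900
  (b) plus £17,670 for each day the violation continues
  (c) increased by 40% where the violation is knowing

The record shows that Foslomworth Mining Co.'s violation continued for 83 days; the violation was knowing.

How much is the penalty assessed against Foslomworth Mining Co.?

£2,177,714

Per-day component: 83 × £17,670 = £1,466,610
Base plus per-day: £88,900 + £1,466,610 = £1,555,510
Enhancement: 40% of £1,555,510 = £622,204
Enhanced fine: £1,555,510 + £622,204 = £2,177,714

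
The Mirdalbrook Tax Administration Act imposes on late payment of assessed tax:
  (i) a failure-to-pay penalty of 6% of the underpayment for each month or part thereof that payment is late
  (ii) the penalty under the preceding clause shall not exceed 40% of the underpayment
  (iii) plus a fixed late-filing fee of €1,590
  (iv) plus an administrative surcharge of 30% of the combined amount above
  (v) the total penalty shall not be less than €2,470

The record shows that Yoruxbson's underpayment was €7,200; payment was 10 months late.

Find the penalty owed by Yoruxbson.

Accrued rate: 6% × 10 = 60%, capped at 40% → 40%
Failure-to-pay penalty: 40% of €7,200 = €2,880
Penalty before surcharge: €2,880 + €1,590 = €4,470
Administrative surcharge: 30% of €4,470 = €1,341
Total penalty: €4,470 + €1,341 = €5,811
Minimum €2,470: €5,811 meets the minimum, no increase.

€5,811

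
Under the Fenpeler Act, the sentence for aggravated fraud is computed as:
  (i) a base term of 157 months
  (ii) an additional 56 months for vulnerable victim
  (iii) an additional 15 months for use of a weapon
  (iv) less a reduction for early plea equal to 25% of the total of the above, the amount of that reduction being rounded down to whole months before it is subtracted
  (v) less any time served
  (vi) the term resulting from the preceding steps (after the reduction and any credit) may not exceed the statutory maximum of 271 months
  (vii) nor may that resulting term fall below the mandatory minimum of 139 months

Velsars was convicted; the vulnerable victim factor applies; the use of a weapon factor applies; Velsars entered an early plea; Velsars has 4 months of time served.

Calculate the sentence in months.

167 months

Vulnerable victim enhancement: +56 months
Use of a weapon enhancement: +15 months
Adjusted term: 157 months + 56 months + 15 months = 228 months
Early plea reduction: 25% of 228 months = 57 months (rounded down)
After reduction: 228 − 57 = 171 months
Less time served: 171 months − 4 months = 167 months
Cap at 271 months: 167 months is within the cap, no reduction.
Minimum 139 months: 167 months meets the minimum, no increase.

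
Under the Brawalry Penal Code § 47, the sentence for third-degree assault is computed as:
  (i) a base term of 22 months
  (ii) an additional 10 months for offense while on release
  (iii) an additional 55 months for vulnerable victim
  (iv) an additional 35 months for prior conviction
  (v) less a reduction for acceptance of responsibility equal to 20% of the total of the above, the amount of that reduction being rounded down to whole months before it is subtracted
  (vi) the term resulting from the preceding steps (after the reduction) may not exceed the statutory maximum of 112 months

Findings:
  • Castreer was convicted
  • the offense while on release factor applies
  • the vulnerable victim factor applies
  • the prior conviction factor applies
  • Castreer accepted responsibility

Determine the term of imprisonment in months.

98 months

Offense while on release enhancement: +10 months
Vulnerable victim enhancement: +55 months
Prior conviction enhancement: +35 months
Adjusted term: 22 months + 10 months + 55 months + 35 months = 122 months
Acceptance of responsibility reduction: 20% of 122 months = 24 months (rounded down)
After reduction: 122 − 24 = 98 months
Cap at 112 months: 98 months is within the cap, no reduction.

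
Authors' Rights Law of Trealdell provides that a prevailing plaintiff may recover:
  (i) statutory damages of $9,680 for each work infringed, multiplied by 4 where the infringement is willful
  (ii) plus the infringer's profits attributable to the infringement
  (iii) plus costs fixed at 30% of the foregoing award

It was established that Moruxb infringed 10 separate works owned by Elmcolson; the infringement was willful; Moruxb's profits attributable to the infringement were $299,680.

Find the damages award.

Award: $892,944

Statutory damages: 10 × $9,680 = $96,800
Multiplied by 4: 4 × $96,800 = $387,200
Combined award: $387,200 + $299,680 = $686,880
Costs: 30% of $686,880 = $206,064
Award plus costs: $686,880 + $206,064 = $892,944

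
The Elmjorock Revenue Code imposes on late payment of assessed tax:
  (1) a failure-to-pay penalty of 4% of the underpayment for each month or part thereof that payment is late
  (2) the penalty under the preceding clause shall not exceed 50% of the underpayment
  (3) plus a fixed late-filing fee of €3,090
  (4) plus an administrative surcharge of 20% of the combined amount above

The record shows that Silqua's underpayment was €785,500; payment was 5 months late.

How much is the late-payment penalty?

Accrued rate: 4% × 5 = 20%, capped at 50% → 20%
Failure-to-pay penalty: 20% of €785,500 = €157,100
Penalty before surcharge: €157,100 + €3,090 = €160,190
Administrative surcharge: 20% of €160,190 = €32,038
Total penalty: €160,190 + €32,038 = €192,228

€192,228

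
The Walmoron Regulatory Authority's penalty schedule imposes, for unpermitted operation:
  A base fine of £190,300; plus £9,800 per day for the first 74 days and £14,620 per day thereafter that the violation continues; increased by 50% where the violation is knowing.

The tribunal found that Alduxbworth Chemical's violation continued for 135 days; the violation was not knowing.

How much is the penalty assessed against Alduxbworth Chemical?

First 74 days: 74 × £9,800 = £725,200
Remaining days: (135 − 74) × £14,620 = £891,820
Per-day component: £725,200 + £891,820 = £1,617,020
Base plus per-day: £190,300 + £1,617,020 = £1,807,320
The violation was not knowing: no 50% increase.

£1,807,320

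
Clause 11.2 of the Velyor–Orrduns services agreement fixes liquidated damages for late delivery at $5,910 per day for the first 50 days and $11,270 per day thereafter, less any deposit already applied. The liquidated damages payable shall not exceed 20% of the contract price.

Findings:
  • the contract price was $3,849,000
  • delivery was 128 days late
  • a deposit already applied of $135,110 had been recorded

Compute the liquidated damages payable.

$769,800

First 50 days: 50 × $5,910 = $295,500
Remaining days: (128 − 50) × $11,270 = $879,060
Accrued per-day damages: $295,500 + $879,060 = $1,174,560
Less deposit already applied: $1,174,560 − $135,110 = $1,039,450
Cap: 20% of $3,849,000 = $769,800
Cap at $769,800: $1,039,450 exceeds the cap → $769,800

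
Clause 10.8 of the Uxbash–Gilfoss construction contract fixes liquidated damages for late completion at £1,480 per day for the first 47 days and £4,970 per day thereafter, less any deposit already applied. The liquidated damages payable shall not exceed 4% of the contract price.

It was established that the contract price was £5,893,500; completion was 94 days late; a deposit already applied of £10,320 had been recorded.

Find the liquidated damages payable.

First 47 days: 47 × £1,480 = £69,560
Remaining days: (94 − 47) × £4,970 = £233,590
Accrued per-day damages: £69,560 + £233,590 = £303,150
Less deposit already applied: £303,150 − £10,320 = £292,830
Cap: 4% of £5,893,500 = £235,740
Cap at £235,740: £292,830 exceeds the cap → £235,740

£235,740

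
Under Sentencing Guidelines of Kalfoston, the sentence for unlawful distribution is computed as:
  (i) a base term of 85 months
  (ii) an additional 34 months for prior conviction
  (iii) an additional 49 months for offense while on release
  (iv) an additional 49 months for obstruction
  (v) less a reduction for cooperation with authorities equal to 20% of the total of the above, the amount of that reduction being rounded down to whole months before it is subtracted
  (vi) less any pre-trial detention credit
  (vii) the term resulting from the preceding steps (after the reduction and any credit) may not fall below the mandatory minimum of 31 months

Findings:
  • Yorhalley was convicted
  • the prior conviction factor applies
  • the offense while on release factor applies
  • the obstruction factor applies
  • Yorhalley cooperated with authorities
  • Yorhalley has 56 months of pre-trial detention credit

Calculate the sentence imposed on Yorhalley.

Sentence: 118 months

Prior conviction enhancement: +34 months
Offense while on release enhancement: +49 months
Obstruction enhancement: +49 months
Adjusted term: 85 months + 34 months + 49 months + 49 months = 217 months
Cooperation with authorities reduction: 20% of 217 months = 43 months (rounded down)
After reduction: 217 − 43 = 174 months
Less pre-trial detention credit: 174 months − 56 months = 118 months
Minimum 31 months: 118 months meets the minimum, no increase.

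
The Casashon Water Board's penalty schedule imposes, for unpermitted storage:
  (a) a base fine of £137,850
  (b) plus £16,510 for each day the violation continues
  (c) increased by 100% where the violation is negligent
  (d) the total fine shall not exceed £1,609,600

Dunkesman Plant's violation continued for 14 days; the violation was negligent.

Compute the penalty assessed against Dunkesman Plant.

£737,980

Per-day component: 14 × £16,510 = £231,140
Base plus per-day: £137,850 + £231,140 = £368,990
Enhancement: 100% of £368,990 = £368,990
Enhanced fine: £368,990 + £368,990 = £737,980
Cap at £1,609,600: £737,980 is within the cap, no reduction.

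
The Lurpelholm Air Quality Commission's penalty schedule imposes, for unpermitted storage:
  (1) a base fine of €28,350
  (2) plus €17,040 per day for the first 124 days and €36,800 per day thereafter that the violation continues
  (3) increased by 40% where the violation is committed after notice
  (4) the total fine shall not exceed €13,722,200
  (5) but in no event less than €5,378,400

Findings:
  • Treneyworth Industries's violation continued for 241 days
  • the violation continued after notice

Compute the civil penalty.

€9,025,674

First 124 days: 124 × €17,040 = €2,112,960
Remaining days: (241 − 124) × €36,800 = €4,305,600
Per-day component: €2,112,960 + €4,305,600 = €6,418,560
Base plus per-day: €28,350 + €6,418,560 = €6,446,910
Enhancement: 40% of €6,446,910 = €2,578,764
Enhanced fine: €6,446,910 + €2,578,764 = €9,025,674
Cap at €13,722,200: €9,025,674 is within the cap, no reduction.
Minimum €5,378,400: €9,025,674 meets the minimum, no increase.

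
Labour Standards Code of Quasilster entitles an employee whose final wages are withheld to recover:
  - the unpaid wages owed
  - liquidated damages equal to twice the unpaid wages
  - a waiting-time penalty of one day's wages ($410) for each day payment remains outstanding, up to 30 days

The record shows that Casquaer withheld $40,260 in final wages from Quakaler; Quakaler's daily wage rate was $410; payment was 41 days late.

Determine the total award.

Doubled: 2 × $40,260 = $80,520
Penalty days: min(41, 30) = 30
Waiting-time penalty: 30 × $410 = $12,300
Total award: $40,260 + $80,520 + $12,300 = $133,080

$133,080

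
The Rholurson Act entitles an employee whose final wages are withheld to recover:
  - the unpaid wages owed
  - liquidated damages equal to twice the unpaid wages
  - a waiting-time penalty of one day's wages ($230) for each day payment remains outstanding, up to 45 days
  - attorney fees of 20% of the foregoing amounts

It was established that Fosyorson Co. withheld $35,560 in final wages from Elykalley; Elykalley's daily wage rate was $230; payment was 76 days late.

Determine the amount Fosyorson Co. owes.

$140,436

Doubled: 2 × $35,560 = $71,120
Penalty days: min(76, 45) = 45
Waiting-time penalty: 45 × $230 = $10,350
Subtotal: $35,560 + $71,120 + $10,350 = $117,030
Attorney fees: 20% of $117,030 = $23,406
Total award: $117,030 + $23,406 = $140,436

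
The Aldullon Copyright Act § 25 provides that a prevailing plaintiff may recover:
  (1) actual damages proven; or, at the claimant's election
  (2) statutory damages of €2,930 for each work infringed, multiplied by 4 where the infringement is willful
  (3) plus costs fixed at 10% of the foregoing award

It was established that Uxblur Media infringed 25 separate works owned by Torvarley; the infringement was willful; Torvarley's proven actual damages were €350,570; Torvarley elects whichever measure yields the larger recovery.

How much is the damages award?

€385,627

Statutory damages: 25 × €2,930 = €73,250
Multiplied by 4: 4 × €73,250 = €293,000
Greater of actual damages (€350,570) or enhanced statutory damages (€293,000): €350,570
Costs: 10% of €350,570 = €35,057
Award plus costs: €350,570 + €35,057 = €385,627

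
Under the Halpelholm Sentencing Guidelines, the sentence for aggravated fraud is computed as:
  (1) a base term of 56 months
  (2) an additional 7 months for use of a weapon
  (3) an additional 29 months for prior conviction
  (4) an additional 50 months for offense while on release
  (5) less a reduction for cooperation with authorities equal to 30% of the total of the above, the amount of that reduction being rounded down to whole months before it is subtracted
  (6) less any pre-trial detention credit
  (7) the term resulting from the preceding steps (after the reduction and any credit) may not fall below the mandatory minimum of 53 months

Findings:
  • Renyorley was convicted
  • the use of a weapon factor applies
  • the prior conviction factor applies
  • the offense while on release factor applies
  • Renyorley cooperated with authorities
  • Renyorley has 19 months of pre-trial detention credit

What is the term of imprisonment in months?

Use of a weapon enhancement: +7 months
Prior conviction enhancement: +29 months
Offense while on release enhancement: +50 months
Adjusted term: 56 months + 7 months + 29 months + 50 months = 142 months
Cooperation with authorities reduction: 30% of 142 months = 42 months (rounded down)
After reduction: 142 − 42 = 100 months
Less pre-trial detention credit: 100 months − 19 months = 81 months
Minimum 53 months: 81 months meets the minimum, no increase.

81 months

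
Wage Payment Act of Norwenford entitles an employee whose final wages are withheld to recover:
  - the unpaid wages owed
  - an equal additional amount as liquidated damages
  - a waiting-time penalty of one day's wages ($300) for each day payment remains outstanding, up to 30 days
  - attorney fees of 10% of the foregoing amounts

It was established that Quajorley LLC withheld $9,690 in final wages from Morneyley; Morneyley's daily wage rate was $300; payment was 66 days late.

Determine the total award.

Liquidated damages (equal amount): $9,690
Penalty days: min(66, 30) = 30
Waiting-time penalty: 30 × $300 = $9,000
Subtotal: $9,690 + $9,690 + $9,000 = $28,380
Attorney fees: 10% of $28,380 = $2,838
Total award: $28,380 + $2,838 = $31,218

$31,218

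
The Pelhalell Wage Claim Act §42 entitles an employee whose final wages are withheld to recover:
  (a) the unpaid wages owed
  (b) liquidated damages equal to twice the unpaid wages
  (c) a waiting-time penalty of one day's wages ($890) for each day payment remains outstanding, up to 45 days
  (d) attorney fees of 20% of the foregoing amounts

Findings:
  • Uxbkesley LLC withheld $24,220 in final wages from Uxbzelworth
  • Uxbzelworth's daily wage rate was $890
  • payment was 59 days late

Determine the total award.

Doubled: 2 × $24,220 = $48,440
Penalty days: min(59, 45) = 45
Waiting-time penalty: 45 × $890 = $40,050
Subtotal: $24,220 + $48,440 + $40,050 = $112,710
Attorney fees: 20% of $112,710 = $22,542
Total award: $112,710 + $22,542 = $135,252

$135,252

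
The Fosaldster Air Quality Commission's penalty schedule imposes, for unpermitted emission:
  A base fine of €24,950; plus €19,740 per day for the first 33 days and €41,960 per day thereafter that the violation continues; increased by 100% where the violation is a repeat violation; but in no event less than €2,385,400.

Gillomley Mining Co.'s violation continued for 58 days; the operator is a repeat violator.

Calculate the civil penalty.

€3,450,740

First 33 days: 33 × €19,740 = €651,420
Remaining days: (58 − 33) × €41,960 = €1,049,000
Per-day component: €651,420 + €1,049,000 = €1,700,420
Base plus per-day: €24,950 + €1,700,420 = €1,725,370
Enhancement: 100% of €1,725,370 = €1,725,370
Enhanced fine: €1,725,370 + €1,725,370 = €3,450,740
Minimum €2,385,400: €3,450,740 meets the minimum, no increase.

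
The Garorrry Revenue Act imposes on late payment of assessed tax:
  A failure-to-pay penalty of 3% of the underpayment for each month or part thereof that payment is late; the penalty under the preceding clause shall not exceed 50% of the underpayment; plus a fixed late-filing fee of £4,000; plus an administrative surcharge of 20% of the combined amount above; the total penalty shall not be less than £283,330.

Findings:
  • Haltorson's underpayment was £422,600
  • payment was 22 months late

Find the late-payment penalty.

£283,330

Accrued rate: 3% × 22 = 66%, capped at 50% → 50%
Failure-to-pay penalty: 50% of £422,600 = £211,300
Penalty before surcharge: £211,300 + £4,000 = £215,300
Administrative surcharge: 20% of £215,300 = £43,060
Total penalty: £215,300 + £43,060 = £258,360
Minimum £283,330: £258,360 is below the minimum → £283,330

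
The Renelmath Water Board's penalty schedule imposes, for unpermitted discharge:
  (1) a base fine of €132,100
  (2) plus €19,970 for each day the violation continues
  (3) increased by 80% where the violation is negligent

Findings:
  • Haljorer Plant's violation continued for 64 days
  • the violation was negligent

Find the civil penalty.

Per-day component: 64 × €19,970 = €1,278,080
Base plus per-day: €132,100 + €1,278,080 = €1,410,180
Enhancement: 80% of €1,410,180 = €1,128,144
Enhanced fine: €1,410,180 + €1,128,144 = €2,538,324

€2,538,324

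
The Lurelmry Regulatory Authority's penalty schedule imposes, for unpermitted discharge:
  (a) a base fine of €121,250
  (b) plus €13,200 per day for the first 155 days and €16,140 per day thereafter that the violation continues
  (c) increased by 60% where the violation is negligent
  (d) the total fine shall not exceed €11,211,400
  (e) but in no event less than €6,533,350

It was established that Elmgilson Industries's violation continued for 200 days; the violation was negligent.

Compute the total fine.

Civil penalty: €6,533,350

First 155 days: 155 × €13,200 = €2,046,000
Remaining days: (200 − 155) × €16,140 = €726,300
Per-day component: €2,046,000 + €726,300 = €2,772,300
Base plus per-day: €121,250 + €2,772,300 = €2,893,550
Enhancement: 60% of €2,893,550 = €1,736,130
Enhanced fine: €2,893,550 + €1,736,130 = €4,629,680
Cap at €11,211,400: €4,629,680 is within the cap, no reduction.
Minimum €6,533,350: €4,629,680 is below the minimum → €6,533,350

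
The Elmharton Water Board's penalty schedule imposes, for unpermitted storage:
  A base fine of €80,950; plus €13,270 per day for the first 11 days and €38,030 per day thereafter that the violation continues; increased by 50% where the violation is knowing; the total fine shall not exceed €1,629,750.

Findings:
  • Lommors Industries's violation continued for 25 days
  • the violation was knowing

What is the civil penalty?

First 11 days: 11 × €13,270 = €145,970
Remaining days: (25 − 11) × €38,030 = €532,420
Per-day component: €145,970 + €532,420 = €678,390
Base plus per-day: €80,950 + €678,390 = €759,340
Enhancement: 50% of €759,340 = €379,670
Enhanced fine: €759,340 + €379,670 = €1,139,010
Cap at €1,629,750: €1,139,010 is within the cap, no reduction.

€1,139,010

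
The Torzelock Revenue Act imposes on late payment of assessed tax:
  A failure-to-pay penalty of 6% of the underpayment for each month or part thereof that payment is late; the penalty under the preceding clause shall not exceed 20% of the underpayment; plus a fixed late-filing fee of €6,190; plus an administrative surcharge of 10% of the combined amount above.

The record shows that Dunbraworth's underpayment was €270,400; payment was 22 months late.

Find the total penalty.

Accrued rate: 6% × 22 = 132%, capped at 20% → 20%
Failure-to-pay penalty: 20% of €270,400 = €54,080
Penalty before surcharge: €54,080 + €6,190 = €60,270
Administrative surcharge: 10% of €60,270 = €6,027
Total penalty: €60,270 + €6,027 = €66,297

€66,297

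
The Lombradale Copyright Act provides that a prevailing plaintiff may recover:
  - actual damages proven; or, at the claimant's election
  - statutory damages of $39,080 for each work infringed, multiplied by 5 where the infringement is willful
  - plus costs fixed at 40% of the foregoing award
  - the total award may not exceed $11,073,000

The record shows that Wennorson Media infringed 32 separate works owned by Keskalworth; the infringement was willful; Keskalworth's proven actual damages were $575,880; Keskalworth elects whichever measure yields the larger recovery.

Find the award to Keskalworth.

Statutory damages: 32 × $39,080 = $1,250,560
Multiplied by 5: 5 × $1,250,560 = $6,252,800
Greater of actual damages ($575,880) or enhanced statutory damages ($6,252,800): $6,252,800
Costs: 40% of $6,252,800 = $2,501,120
Award plus costs: $6,252,800 + $2,501,120 = $8,753,920
Cap at $11,073,000: $8,753,920 is within the cap, no reduction.

Award: $8,753,920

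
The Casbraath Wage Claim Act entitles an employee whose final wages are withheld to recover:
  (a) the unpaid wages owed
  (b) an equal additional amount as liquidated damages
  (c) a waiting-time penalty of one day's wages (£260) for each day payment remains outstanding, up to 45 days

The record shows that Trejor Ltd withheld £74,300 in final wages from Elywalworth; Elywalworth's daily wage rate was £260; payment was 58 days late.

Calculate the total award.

£160,300

Liquidated damages (equal amount): £74,300
Penalty days: min(58, 45) = 45
Waiting-time penalty: 45 × £260 = £11,700
Total award: £74,300 + £74,300 + £11,700 = £160,300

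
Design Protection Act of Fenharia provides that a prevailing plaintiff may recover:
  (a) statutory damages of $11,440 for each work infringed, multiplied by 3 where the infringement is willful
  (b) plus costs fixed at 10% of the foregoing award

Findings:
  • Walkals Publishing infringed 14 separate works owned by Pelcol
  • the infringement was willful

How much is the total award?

Statutory damages: 14 × $11,440 = $160,160
Trebled: 3 × $160,160 = $480,480
Costs: 10% of $480,480 = $48,048
Award plus costs: $480,480 + $48,048 = $528,528

$528,528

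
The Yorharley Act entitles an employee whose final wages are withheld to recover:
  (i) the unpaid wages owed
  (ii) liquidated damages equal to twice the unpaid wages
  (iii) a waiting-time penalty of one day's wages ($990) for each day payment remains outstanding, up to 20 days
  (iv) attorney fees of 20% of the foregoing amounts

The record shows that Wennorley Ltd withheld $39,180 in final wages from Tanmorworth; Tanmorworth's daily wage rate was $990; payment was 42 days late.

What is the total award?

Doubled: 2 × $39,180 = $78,360
Penalty days: min(42, 20) = 20
Waiting-time penalty: 20 × $990 = $19,800
Subtotal: $39,180 + $78,360 + $19,800 = $137,340
Attorney fees: 20% of $137,340 = $27,468
Total award: $137,340 + $27,468 = $164,808

$164,808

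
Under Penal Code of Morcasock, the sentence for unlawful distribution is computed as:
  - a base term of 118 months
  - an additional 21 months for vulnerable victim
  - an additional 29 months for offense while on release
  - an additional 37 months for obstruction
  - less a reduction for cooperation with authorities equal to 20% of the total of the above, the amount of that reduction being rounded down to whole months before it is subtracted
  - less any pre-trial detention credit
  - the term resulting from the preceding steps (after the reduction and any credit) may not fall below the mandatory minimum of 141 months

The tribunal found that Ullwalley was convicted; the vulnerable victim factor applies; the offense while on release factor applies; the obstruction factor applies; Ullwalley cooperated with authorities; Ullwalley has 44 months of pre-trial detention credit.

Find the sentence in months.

Vulnerable victim enhancement: +21 months
Offense while on release enhancement: +29 months
Obstruction enhancement: +37 months
Adjusted term: 118 months + 21 months + 29 months + 37 months = 205 months
Cooperation with authorities reduction: 20% of 205 months = 41 months (rounded down)
After reduction: 205 − 41 = 164 months
Less pre-trial detention credit: 164 months − 44 months = 120 months
Minimum 141 months: 120 months is below the minimum → 141 months

141 months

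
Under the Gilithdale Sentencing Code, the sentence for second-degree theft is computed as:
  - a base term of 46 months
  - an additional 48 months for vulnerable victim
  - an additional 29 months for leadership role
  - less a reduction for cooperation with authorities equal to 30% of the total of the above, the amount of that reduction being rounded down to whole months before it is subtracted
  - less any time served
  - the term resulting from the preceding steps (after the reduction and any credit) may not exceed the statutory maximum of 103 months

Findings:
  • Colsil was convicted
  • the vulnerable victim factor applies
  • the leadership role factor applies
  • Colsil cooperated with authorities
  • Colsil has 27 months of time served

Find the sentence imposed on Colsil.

60 months

Vulnerable victim enhancement: +48 months
Leadership role enhancement: +29 months
Adjusted term: 46 months + 48 months + 29 months = 123 months
Cooperation with authorities reduction: 30% of 123 months = 36 months (rounded down)
After reduction: 123 − 36 = 87 months
Less time served: 87 months − 27 months = 60 months
Cap at 103 months: 60 months is within the cap, no reduction.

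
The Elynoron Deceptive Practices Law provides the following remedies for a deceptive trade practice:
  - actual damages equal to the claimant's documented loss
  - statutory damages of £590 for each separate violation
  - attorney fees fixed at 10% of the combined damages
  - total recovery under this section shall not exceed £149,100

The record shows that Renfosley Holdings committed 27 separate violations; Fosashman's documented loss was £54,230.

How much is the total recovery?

£77,176

Statutory damages: 27 × £590 = £15,930
Combined damages: £54,230 + £15,930 = £70,160
Attorney fees: 10% of £70,160 = £7,016
Total before cap: £70,160 + £7,016 = £77,176
Cap at £149,100: £77,176 is within the cap, no reduction.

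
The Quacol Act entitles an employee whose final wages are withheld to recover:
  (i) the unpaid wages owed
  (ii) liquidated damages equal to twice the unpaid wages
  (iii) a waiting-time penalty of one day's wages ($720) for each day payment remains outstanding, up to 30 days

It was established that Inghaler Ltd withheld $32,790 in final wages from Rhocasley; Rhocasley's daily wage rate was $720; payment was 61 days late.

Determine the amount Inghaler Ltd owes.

Doubled: 2 × $32,790 = $65,580
Penalty days: min(61, 30) = 30
Waiting-time penalty: 30 × $720 = $21,600
Total award: $32,790 + $65,580 + $21,600 = $119,970

$119,970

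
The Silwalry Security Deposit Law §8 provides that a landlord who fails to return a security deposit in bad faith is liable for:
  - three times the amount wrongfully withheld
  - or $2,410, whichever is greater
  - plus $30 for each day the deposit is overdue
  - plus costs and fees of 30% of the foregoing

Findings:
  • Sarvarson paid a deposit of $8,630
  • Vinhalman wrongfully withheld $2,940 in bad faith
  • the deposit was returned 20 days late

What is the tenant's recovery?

$12,246

Trebled: 3 × $2,940 = $8,820
Minimum $2,410: $8,820 meets the minimum, no increase.
Late-return penalty: 20 × $30 = $600
Damages plus late penalty: $8,820 + $600 = $9,420
Costs and fees: 30% of $9,420 = $2,826
Total recovery: $9,420 + $2,826 = $12,246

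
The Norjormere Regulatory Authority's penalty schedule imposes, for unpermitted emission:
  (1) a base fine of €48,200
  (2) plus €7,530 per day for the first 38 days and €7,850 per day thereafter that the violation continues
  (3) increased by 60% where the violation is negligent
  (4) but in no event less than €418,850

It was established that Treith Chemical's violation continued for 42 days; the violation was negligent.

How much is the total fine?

First 38 days: 38 × €7,530 = €286,140
Remaining days: (42 − 38) × €7,850 = €31,400
Per-day component: €286,140 + €31,400 = €317,540
Base plus per-day: €48,200 + €317,540 = €365,740
Enhancement: 60% of €365,740 = €219,444
Enhanced fine: €365,740 + €219,444 = €585,184
Minimum €418,850: €585,184 meets the minimum, no increase.

€585,184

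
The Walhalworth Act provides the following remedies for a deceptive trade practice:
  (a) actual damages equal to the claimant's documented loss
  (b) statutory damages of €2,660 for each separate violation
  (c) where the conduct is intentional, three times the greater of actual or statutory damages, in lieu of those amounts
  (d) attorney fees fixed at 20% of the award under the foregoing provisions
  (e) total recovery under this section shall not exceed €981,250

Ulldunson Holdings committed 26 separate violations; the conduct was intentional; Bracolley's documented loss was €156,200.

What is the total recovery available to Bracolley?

€562,320

Statutory damages: 26 × €2,660 = €69,160
Greater of actual damages (€156,200) or statutory damages (€69,160): €156,200
Trebled: 3 × €156,200 = €468,600
Attorney fees: 20% of €468,600 = €93,720
Total before cap: €468,600 + €93,720 = €562,320
Cap at €981,250: €562,320 is within the cap, no reduction.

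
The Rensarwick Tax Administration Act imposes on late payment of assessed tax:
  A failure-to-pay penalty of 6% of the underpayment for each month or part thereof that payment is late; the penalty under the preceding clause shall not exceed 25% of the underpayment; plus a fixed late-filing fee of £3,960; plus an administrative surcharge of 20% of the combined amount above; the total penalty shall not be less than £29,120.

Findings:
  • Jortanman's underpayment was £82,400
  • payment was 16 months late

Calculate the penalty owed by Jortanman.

£29,472

Accrued rate: 6% × 16 = 96%, capped at 25% → 25%
Failure-to-pay penalty: 25% of £82,400 = £20,600
Penalty before surcharge: £20,600 + £3,960 = £24,560
Administrative surcharge: 20% of £24,560 = £4,912
Total penalty: £24,560 + £4,912 = £29,472
Minimum £29,120: £29,472 meets the minimum, no increase.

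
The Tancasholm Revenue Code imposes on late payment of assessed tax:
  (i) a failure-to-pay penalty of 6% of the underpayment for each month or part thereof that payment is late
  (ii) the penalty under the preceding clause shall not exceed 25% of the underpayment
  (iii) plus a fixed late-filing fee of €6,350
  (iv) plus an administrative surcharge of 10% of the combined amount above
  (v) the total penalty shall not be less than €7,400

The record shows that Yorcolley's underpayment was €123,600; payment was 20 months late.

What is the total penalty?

Accrued rate: 6% × 20 = 120%, capped at 25% → 25%
Failure-to-pay penalty: 25% of €123,600 = €30,900
Penalty before surcharge: €30,900 + €6,350 = €37,250
Administrative surcharge: 10% of €37,250 = €3,725
Total penalty: €37,250 + €3,725 = €40,975
Minimum €7,400: €40,975 meets the minimum, no increase.

€40,975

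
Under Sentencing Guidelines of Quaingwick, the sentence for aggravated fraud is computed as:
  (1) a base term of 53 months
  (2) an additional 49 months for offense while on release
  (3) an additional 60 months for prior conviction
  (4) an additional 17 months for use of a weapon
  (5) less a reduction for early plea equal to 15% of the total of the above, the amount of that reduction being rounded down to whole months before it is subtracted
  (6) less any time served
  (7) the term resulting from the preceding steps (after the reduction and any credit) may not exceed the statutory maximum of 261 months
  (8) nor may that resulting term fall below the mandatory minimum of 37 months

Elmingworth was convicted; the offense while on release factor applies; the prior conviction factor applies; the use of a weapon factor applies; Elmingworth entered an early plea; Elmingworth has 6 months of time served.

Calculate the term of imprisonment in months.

Offense while on release enhancement: +49 months
Prior conviction enhancement: +60 months
Use of a weapon enhancement: +17 months
Adjusted term: 53 months + 49 months + 60 months + 17 months = 179 months
Early plea reduction: 15% of 179 months = 26 months (rounded down)
After reduction: 179 − 26 = 153 months
Less time served: 153 months − 6 months = 147 months
Cap at 261 months: 147 months is within the cap, no reduction.
Minimum 37 months: 147 months meets the minimum, no increase.

Sentence: 147 months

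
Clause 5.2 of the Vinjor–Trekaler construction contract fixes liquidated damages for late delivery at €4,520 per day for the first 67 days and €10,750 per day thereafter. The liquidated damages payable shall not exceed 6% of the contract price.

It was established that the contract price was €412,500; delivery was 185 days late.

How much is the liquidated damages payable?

€24,750

First 67 days: 67 × €4,520 = €302,840
Remaining days: (185 − 67) × €10,750 = €1,268,500
Accrued per-day damages: €302,840 + €1,268,500 = €1,571,340
Cap: 6% of €412,500 = €24,750
Cap at €24,750: €1,571,340 exceeds the cap → €24,750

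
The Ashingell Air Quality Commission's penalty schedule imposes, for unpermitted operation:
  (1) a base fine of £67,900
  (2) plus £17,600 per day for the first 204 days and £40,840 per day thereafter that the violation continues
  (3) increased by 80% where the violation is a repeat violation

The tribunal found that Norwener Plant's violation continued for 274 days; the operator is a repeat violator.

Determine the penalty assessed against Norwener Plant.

First 204 days: 204 × £17,600 = £3,590,400
Remaining days: (274 − 204) × £40,840 = £2,858,800
Per-day component: £3,590,400 + £2,858,800 = £6,449,200
Base plus per-day: £67,900 + £6,449,200 = £6,517,100
Enhancement: 80% of £6,517,100 = £5,213,680
Enhanced fine: £6,517,100 + £5,213,680 = £11,730,780

Civil penalty: £11,730,780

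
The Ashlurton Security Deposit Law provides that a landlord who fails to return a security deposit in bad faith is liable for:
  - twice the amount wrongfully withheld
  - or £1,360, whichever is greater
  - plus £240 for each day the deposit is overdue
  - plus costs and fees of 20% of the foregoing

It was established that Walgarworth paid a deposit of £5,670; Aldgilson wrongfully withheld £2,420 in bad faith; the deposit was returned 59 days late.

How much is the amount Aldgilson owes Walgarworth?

£22,800

Doubled: 2 × £2,420 = £4,840
Minimum £1,360: £4,840 meets the minimum, no increase.
Late-return penalty: 59 × £240 = £14,160
Damages plus late penalty: £4,840 + £14,160 = £19,000
Costs and fees: 20% of £19,000 = £3,800
Total recovery: £19,000 + £3,800 = £22,800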